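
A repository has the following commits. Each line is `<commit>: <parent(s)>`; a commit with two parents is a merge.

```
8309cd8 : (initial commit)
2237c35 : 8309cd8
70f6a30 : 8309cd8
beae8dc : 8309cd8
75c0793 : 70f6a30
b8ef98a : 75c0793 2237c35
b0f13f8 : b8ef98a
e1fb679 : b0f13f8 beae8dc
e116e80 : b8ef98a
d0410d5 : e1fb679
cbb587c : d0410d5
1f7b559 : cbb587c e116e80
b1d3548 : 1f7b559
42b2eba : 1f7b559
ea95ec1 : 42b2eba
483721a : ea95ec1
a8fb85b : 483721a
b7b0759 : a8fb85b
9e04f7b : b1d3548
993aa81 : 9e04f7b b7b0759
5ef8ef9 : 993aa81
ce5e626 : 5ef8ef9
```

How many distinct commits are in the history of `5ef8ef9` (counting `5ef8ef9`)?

Walking parent pointers from 5ef8ef9: reachable set = {1f7b559, 2237c35, 42b2eba, 483721a, 5ef8ef9, 70f6a30, 75c0793, 8309cd8, 993aa81, 9e04f7b, a8fb85b, b0f13f8, b1d3548, b7b0759, b8ef98a, beae8dc, cbb587c, d0410d5, e116e80, e1fb679, ea95ec1}.
That is 21 commits.

21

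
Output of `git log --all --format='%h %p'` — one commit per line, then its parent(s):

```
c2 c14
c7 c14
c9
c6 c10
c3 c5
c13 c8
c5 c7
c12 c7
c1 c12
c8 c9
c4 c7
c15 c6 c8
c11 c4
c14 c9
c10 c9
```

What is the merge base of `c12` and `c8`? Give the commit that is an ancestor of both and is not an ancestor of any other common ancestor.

Ancestors of c12: {c12, c14, c7, c9}.
Ancestors of c8: {c8, c9}.
Common ancestors: {c9}.
The only common ancestor is c9, so it is the merge base.

c9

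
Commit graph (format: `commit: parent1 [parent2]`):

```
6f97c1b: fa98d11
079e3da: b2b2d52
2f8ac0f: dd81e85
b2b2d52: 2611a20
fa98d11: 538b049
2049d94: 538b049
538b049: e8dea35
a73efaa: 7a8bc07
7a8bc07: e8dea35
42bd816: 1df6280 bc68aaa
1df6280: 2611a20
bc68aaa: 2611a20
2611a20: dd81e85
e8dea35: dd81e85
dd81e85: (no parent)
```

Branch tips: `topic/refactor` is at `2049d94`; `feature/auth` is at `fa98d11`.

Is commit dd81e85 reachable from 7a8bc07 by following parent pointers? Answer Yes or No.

Yes

Ancestors of 7a8bc07 (commits reachable by following parents): {7a8bc07, dd81e85, e8dea35}.
dd81e85 is in that set, so it is an ancestor of 7a8bc07.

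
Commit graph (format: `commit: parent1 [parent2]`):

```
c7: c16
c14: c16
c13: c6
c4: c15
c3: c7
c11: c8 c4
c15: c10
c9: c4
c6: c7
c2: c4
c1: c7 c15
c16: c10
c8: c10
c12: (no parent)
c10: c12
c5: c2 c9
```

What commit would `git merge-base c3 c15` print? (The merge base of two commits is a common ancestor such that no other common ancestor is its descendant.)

Ancestors of c3: {c10, c12, c16, c3, c7}.
Ancestors of c15: {c10, c12, c15}.
Common ancestors: {c10, c12}.
Among these, c10 is not an ancestor of any other common ancestor — it is the merge base.

c10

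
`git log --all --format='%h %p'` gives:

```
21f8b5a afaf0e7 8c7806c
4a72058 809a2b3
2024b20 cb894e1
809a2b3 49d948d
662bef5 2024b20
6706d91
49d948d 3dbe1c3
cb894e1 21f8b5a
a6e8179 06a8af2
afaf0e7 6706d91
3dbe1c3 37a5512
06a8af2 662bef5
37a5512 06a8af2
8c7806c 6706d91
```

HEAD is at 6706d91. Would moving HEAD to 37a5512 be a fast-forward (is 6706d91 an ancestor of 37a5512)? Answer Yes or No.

A fast-forward from 6706d91 to 37a5512 is possible iff 6706d91 is an ancestor of 37a5512.
Ancestors of 37a5512: {06a8af2, 2024b20, 21f8b5a, 37a5512, 662bef5, 6706d91, 8c7806c, afaf0e7, cb894e1}.
6706d91 is among them, so fast-forward is possible.

Yes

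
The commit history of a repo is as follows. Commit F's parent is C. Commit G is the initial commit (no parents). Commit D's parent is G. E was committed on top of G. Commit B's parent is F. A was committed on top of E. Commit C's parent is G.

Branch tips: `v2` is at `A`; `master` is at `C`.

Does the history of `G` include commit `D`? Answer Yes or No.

Ancestors of G: {G}.
D is not in that set, so it is not an ancestor of G.

No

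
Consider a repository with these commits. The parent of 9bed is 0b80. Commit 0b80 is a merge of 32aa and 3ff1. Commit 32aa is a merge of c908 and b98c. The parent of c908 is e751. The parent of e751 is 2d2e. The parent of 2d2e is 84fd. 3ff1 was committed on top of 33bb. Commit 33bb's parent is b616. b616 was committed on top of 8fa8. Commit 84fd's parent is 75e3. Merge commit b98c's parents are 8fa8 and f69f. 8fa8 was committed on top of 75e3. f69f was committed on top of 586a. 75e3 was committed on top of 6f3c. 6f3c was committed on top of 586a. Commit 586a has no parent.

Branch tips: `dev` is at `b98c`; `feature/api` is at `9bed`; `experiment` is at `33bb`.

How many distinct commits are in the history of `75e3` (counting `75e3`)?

3

Walking parent pointers from 75e3: reachable set = {586a, 6f3c, 75e3}.
That is 3 commits.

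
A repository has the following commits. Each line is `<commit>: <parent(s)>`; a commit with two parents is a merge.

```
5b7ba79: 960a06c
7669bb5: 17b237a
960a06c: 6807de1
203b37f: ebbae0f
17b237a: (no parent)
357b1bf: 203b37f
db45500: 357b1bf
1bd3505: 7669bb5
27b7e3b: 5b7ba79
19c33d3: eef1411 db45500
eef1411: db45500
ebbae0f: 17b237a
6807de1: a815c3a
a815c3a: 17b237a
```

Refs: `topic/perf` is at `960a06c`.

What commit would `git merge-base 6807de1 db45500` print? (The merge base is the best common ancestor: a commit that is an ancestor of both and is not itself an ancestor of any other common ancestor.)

17b237a

Ancestors of 6807de1: {17b237a, 6807de1, a815c3a}.
Ancestors of db45500: {17b237a, 203b37f, 357b1bf, db45500, ebbae0f}.
Common ancestors: {17b237a}.
The only common ancestor is 17b237a, so it is the merge base.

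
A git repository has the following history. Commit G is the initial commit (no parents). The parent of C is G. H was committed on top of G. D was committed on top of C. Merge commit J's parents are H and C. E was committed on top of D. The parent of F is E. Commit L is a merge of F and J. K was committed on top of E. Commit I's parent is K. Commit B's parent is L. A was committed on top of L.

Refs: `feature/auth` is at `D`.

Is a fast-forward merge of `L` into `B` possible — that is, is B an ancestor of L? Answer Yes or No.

No

A fast-forward from B to L is possible iff B is an ancestor of L.
Ancestors of L: {C, D, E, F, G, H, J, L}.
B is not among them, so fast-forward is not possible.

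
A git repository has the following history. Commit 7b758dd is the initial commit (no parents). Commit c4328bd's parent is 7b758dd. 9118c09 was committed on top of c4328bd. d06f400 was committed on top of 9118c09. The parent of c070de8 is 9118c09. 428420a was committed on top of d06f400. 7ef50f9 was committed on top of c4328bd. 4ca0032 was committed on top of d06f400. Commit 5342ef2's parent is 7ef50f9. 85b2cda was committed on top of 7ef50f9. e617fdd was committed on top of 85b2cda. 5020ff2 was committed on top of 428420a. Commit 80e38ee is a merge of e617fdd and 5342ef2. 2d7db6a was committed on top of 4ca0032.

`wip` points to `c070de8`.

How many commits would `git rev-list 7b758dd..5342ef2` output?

Reachable from 5342ef2: {5342ef2, 7b758dd, 7ef50f9, c4328bd}.
Reachable from 7b758dd: {7b758dd}.
In 5342ef2's history but not 7b758dd's: {5342ef2, 7ef50f9, c4328bd} — 3 commits.

3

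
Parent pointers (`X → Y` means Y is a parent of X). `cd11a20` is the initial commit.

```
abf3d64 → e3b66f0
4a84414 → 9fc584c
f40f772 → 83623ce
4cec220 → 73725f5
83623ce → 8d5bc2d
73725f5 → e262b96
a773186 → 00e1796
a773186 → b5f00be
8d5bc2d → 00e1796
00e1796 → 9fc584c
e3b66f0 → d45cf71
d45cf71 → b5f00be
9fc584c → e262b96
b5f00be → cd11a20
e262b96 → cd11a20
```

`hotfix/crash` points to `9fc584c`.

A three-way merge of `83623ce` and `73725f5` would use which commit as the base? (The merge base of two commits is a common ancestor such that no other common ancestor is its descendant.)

e262b96

Ancestors of 83623ce: {00e1796, 83623ce, 8d5bc2d, 9fc584c, cd11a20, e262b96}.
Ancestors of 73725f5: {73725f5, cd11a20, e262b96}.
Common ancestors: {cd11a20, e262b96}.
Among these, e262b96 is not an ancestor of any other common ancestor — it is the merge base.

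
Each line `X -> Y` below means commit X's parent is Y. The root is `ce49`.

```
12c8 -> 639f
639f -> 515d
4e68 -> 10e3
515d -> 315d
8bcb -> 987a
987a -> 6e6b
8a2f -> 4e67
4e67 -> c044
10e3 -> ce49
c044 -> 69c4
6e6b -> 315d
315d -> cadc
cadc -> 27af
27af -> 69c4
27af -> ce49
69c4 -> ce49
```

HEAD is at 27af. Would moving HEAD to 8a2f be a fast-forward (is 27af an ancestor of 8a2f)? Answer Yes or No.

A fast-forward from 27af to 8a2f is possible iff 27af is an ancestor of 8a2f.
Ancestors of 8a2f: {4e67, 69c4, 8a2f, c044, ce49}.
27af is not among them, so fast-forward is not possible.

No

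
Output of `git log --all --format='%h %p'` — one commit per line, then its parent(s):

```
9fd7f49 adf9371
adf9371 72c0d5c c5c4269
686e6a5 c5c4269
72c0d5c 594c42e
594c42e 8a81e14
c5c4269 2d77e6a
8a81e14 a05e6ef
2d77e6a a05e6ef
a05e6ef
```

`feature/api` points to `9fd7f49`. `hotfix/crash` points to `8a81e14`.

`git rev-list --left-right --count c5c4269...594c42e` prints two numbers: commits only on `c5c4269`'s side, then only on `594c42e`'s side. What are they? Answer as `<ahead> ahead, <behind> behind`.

Reachable from c5c4269: {2d77e6a, a05e6ef, c5c4269}.
Reachable from 594c42e: {594c42e, 8a81e14, a05e6ef}.
Only in c5c4269's history (ahead): {2d77e6a, c5c4269} — 2.
Only in 594c42e's history (behind): {594c42e, 8a81e14} — 2.

2 ahead, 2 behind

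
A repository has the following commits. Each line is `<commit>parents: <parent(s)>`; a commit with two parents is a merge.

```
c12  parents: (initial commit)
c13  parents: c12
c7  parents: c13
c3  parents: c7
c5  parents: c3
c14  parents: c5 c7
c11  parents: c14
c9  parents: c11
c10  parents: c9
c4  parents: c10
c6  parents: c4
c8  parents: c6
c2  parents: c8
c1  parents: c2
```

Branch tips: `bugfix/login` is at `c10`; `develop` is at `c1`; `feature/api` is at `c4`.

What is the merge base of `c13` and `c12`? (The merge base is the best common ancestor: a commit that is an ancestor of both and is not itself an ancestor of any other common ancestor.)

c12

Ancestors of c13: {c12, c13}.
Ancestors of c12: {c12}.
Common ancestors: {c12}.
The only common ancestor is c12, so it is the merge base.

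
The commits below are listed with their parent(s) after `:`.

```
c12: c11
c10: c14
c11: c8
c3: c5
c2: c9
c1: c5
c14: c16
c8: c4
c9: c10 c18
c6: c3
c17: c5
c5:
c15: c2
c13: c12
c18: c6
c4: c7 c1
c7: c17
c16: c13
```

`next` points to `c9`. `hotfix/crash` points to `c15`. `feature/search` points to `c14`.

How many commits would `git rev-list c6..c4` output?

4

Reachable from c4: {c1, c17, c4, c5, c7}.
Reachable from c6: {c3, c5, c6}.
In c4's history but not c6's: {c1, c17, c4, c7} — 4 commits.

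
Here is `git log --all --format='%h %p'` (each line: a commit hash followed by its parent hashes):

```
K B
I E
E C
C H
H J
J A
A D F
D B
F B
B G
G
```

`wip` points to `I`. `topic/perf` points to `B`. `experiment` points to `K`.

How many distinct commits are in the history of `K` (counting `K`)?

Walking parent pointers from K: reachable set = {B, G, K}.
That is 3 commits.

3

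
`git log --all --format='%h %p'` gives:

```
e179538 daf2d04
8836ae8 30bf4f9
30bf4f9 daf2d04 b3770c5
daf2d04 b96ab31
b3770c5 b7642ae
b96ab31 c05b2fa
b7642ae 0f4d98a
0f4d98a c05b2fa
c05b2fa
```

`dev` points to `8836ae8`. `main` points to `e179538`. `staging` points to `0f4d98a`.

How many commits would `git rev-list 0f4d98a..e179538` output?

Reachable from e179538: {b96ab31, c05b2fa, daf2d04, e179538}.
Reachable from 0f4d98a: {0f4d98a, c05b2fa}.
In e179538's history but not 0f4d98a's: {b96ab31, daf2d04, e179538} — 3 commits.

3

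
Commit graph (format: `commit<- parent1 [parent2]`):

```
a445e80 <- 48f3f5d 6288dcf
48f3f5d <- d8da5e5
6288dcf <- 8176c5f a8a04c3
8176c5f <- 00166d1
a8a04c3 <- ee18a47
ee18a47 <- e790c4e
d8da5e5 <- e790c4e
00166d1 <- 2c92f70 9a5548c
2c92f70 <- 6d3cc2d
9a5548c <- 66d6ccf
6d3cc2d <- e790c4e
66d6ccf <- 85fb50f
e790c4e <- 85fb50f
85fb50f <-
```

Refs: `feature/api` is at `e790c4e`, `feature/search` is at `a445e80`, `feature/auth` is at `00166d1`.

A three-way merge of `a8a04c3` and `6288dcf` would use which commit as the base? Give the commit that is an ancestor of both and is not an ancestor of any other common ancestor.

a8a04c3

Ancestors of a8a04c3: {85fb50f, a8a04c3, e790c4e, ee18a47}.
Ancestors of 6288dcf: {00166d1, 2c92f70, 6288dcf, 66d6ccf, 6d3cc2d, 8176c5f, 85fb50f, 9a5548c, a8a04c3, e790c4e, ee18a47}.
Common ancestors: {85fb50f, a8a04c3, e790c4e, ee18a47}.
Among these, a8a04c3 is not an ancestor of any other common ancestor — it is the merge base.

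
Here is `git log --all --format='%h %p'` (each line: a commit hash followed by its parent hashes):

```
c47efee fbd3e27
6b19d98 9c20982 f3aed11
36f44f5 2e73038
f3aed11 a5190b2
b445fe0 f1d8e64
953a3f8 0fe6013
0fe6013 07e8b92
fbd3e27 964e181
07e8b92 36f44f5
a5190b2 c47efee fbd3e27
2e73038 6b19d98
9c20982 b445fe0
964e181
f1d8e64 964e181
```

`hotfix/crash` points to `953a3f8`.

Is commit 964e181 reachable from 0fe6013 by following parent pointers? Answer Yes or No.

Yes

Ancestors of 0fe6013 (commits reachable by following parents): {07e8b92, 0fe6013, 2e73038, 36f44f5, 6b19d98, 964e181, 9c20982, a5190b2, b445fe0, c47efee, f1d8e64, f3aed11, fbd3e27}.
964e181 is in that set, so it is an ancestor of 0fe6013.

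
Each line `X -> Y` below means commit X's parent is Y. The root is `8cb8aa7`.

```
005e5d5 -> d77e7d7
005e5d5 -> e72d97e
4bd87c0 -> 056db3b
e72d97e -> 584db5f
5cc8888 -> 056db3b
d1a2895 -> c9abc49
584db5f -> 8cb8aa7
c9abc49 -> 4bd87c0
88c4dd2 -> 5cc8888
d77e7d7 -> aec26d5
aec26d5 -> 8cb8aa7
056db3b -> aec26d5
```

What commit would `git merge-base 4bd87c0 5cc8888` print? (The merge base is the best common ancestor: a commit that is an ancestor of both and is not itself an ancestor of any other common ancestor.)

056db3b

Ancestors of 4bd87c0: {056db3b, 4bd87c0, 8cb8aa7, aec26d5}.
Ancestors of 5cc8888: {056db3b, 5cc8888, 8cb8aa7, aec26d5}.
Common ancestors: {056db3b, 8cb8aa7, aec26d5}.
Among these, 056db3b is not an ancestor of any other common ancestor — it is the merge base.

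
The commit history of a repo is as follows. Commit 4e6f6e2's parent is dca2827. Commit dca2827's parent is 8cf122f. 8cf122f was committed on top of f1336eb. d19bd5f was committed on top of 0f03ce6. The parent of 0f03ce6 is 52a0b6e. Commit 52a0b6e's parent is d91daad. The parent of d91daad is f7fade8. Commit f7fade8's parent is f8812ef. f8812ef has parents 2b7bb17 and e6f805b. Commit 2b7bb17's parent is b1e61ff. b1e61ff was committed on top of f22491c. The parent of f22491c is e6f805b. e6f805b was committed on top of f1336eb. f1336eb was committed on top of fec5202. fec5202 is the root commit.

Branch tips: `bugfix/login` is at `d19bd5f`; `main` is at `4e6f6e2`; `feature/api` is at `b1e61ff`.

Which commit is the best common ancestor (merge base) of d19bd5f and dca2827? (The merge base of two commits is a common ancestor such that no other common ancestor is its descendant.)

f1336eb

Ancestors of d19bd5f: {0f03ce6, 2b7bb17, 52a0b6e, b1e61ff, d19bd5f, d91daad, e6f805b, f1336eb, f22491c, f7fade8, f8812ef, fec5202}.
Ancestors of dca2827: {8cf122f, dca2827, f1336eb, fec5202}.
Common ancestors: {f1336eb, fec5202}.
Among these, f1336eb is not an ancestor of any other common ancestor — it is the merge base.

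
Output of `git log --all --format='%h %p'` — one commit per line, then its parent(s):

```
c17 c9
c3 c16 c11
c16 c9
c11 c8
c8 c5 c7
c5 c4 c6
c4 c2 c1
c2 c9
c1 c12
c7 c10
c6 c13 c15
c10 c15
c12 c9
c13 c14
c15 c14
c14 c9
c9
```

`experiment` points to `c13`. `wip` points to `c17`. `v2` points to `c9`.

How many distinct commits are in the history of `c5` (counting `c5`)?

Walking parent pointers from c5: reachable set = {c1, c12, c13, c14, c15, c2, c4, c5, c6, c9}.
That is 10 commits.

10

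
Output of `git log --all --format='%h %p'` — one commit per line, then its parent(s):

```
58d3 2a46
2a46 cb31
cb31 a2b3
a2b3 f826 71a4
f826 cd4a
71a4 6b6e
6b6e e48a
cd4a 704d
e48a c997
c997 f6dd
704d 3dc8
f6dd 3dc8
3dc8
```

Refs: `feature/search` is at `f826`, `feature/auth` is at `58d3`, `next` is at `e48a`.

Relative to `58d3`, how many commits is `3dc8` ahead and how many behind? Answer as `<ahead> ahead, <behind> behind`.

0 ahead, 12 behind

Reachable from 3dc8: {3dc8}.
Reachable from 58d3: {2a46, 3dc8, 58d3, 6b6e, 704d, 71a4, a2b3, c997, cb31, cd4a, e48a, f6dd, f826}.
Only in 3dc8's history (ahead): {} — 0.
Only in 58d3's history (behind): {2a46, 58d3, 6b6e, 704d, 71a4, a2b3, c997, cb31, cd4a, e48a, f6dd, f826} — 12.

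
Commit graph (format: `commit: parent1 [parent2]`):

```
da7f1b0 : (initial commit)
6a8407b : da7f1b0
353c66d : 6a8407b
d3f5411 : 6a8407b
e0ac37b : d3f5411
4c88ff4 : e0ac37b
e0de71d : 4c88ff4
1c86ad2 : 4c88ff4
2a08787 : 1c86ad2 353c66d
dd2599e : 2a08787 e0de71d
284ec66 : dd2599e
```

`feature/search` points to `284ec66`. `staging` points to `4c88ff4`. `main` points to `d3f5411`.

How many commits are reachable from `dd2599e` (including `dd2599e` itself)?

10

Walking parent pointers from dd2599e: reachable set = {1c86ad2, 2a08787, 353c66d, 4c88ff4, 6a8407b, d3f5411, da7f1b0, dd2599e, e0ac37b, e0de71d}.
That is 10 commits.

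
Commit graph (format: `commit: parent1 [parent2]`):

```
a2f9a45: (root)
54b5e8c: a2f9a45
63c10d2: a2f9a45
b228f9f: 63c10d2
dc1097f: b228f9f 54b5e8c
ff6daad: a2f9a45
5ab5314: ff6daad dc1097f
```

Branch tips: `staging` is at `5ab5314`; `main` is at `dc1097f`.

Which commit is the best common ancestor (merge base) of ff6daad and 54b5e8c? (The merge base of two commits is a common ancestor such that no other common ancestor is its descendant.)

a2f9a45

Ancestors of ff6daad: {a2f9a45, ff6daad}.
Ancestors of 54b5e8c: {54b5e8c, a2f9a45}.
Common ancestors: {a2f9a45}.
The only common ancestor is a2f9a45, so it is the merge base.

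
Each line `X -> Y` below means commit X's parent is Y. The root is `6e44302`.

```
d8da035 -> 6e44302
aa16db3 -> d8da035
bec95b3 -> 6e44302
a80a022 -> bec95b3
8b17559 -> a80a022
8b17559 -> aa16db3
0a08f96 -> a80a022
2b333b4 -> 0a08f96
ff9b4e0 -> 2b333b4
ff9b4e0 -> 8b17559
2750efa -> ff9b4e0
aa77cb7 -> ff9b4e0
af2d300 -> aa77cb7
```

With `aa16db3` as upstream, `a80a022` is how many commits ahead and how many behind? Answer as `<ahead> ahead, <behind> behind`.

2 ahead, 2 behind

Reachable from a80a022: {6e44302, a80a022, bec95b3}.
Reachable from aa16db3: {6e44302, aa16db3, d8da035}.
Only in a80a022's history (ahead): {a80a022, bec95b3} — 2.
Only in aa16db3's history (behind): {aa16db3, d8da035} — 2.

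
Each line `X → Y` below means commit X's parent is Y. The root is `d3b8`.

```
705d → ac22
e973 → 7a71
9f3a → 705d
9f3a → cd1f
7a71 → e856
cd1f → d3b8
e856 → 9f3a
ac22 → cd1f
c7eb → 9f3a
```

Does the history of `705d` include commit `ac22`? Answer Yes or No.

Ancestors of 705d (commits reachable by following parents): {705d, ac22, cd1f, d3b8}.
ac22 is in that set, so it is an ancestor of 705d.

Yes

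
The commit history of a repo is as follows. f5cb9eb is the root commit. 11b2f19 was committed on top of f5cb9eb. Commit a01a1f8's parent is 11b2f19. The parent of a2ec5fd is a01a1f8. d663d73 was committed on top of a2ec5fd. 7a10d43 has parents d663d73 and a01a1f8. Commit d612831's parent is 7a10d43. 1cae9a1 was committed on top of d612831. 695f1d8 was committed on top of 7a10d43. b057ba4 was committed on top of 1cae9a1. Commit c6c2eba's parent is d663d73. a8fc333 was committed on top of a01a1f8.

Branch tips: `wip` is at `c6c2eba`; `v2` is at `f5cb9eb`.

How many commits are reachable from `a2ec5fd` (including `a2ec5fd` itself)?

4

Walking parent pointers from a2ec5fd: reachable set = {11b2f19, a01a1f8, a2ec5fd, f5cb9eb}.
That is 4 commits.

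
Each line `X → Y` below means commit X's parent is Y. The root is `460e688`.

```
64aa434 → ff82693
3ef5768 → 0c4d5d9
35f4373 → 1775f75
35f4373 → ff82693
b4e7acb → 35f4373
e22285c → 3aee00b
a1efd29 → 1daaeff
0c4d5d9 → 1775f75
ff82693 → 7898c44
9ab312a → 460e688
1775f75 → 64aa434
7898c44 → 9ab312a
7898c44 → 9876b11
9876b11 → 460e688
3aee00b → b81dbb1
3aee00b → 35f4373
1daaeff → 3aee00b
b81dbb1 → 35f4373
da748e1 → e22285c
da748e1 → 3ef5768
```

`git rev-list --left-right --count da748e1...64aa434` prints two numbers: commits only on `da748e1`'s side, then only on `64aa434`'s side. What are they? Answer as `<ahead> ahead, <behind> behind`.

8 ahead, 0 behind

Reachable from da748e1: {0c4d5d9, 1775f75, 35f4373, 3aee00b, 3ef5768, 460e688, 64aa434, 7898c44, 9876b11, 9ab312a, b81dbb1, da748e1, e22285c, ff82693}.
Reachable from 64aa434: {460e688, 64aa434, 7898c44, 9876b11, 9ab312a, ff82693}.
Only in da748e1's history (ahead): {0c4d5d9, 1775f75, 35f4373, 3aee00b, 3ef5768, b81dbb1, da748e1, e22285c} — 8.
Only in 64aa434's history (behind): {} — 0.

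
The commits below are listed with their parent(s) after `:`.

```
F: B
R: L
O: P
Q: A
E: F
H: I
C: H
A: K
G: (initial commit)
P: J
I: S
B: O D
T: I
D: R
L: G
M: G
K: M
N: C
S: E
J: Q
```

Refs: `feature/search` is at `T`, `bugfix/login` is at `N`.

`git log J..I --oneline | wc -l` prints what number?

10

Reachable from I: {A, B, D, E, F, G, I, J, K, L, M, O, P, Q, R, S}.
Reachable from J: {A, G, J, K, M, Q}.
In I's history but not J's: {B, D, E, F, I, L, O, P, R, S} — 10 commits.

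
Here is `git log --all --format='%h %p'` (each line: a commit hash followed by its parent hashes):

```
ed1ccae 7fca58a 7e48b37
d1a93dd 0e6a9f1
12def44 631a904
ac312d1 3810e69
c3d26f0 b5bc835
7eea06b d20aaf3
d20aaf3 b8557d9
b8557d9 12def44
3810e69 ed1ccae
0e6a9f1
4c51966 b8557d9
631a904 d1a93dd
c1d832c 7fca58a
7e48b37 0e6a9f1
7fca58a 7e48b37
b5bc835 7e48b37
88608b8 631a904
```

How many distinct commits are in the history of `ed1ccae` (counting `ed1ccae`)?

4

Walking parent pointers from ed1ccae: reachable set = {0e6a9f1, 7e48b37, 7fca58a, ed1ccae}.
That is 4 commits.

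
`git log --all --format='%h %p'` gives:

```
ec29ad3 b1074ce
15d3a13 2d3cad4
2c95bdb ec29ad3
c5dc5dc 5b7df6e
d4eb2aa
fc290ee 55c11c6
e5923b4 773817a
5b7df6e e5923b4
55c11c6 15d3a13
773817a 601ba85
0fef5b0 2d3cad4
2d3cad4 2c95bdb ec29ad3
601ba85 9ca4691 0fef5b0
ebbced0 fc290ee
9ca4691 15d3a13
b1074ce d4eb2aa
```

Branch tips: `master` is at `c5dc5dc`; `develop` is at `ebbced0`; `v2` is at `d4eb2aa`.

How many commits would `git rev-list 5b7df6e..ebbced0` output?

3

Reachable from ebbced0: {15d3a13, 2c95bdb, 2d3cad4, 55c11c6, b1074ce, d4eb2aa, ebbced0, ec29ad3, fc290ee}.
Reachable from 5b7df6e: {0fef5b0, 15d3a13, 2c95bdb, 2d3cad4, 5b7df6e, 601ba85, 773817a, 9ca4691, b1074ce, d4eb2aa, e5923b4, ec29ad3}.
In ebbced0's history but not 5b7df6e's: {55c11c6, ebbced0, fc290ee} — 3 commits.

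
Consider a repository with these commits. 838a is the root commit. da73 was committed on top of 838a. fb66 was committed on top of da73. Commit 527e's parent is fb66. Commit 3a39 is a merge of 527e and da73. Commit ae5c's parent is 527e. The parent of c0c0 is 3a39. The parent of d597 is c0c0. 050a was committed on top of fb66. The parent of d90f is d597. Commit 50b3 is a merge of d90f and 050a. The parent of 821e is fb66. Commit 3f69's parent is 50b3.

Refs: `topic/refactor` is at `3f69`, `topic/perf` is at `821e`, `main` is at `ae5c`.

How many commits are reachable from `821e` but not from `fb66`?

Reachable from 821e: {821e, 838a, da73, fb66}.
Reachable from fb66: {838a, da73, fb66}.
In 821e's history but not fb66's: {821e} — 1 commit.

1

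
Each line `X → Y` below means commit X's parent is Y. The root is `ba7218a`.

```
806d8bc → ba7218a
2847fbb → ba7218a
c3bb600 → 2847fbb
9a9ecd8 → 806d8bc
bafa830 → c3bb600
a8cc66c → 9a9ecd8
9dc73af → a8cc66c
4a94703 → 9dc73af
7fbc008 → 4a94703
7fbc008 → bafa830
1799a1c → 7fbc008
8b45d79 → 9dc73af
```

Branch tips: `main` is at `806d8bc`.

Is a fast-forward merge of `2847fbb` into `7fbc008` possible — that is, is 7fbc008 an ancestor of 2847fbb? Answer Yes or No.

No

A fast-forward from 7fbc008 to 2847fbb is possible iff 7fbc008 is an ancestor of 2847fbb.
Ancestors of 2847fbb: {2847fbb, ba7218a}.
7fbc008 is not among them, so fast-forward is not possible.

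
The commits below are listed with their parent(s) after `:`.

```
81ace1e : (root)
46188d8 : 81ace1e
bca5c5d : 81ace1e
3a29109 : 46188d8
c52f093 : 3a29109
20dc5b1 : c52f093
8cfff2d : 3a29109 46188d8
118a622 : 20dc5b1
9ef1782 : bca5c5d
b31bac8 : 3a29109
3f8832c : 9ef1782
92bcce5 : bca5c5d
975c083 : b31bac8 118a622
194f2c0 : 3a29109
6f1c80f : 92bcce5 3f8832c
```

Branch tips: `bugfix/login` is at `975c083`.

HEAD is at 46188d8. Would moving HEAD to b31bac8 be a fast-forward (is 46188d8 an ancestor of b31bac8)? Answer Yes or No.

Yes

A fast-forward from 46188d8 to b31bac8 is possible iff 46188d8 is an ancestor of b31bac8.
Ancestors of b31bac8: {3a29109, 46188d8, 81ace1e, b31bac8}.
46188d8 is among them, so fast-forward is possible.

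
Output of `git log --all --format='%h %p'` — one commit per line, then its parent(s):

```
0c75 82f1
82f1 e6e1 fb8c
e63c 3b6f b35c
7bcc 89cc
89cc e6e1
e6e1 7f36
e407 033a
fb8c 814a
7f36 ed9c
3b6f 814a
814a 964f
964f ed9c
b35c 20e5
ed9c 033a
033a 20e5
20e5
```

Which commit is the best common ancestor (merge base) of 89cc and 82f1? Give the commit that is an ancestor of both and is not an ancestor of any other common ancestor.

Ancestors of 89cc: {033a, 20e5, 7f36, 89cc, e6e1, ed9c}.
Ancestors of 82f1: {033a, 20e5, 7f36, 814a, 82f1, 964f, e6e1, ed9c, fb8c}.
Common ancestors: {033a, 20e5, 7f36, e6e1, ed9c}.
Among these, e6e1 is not an ancestor of any other common ancestor — it is the merge base.

e6e1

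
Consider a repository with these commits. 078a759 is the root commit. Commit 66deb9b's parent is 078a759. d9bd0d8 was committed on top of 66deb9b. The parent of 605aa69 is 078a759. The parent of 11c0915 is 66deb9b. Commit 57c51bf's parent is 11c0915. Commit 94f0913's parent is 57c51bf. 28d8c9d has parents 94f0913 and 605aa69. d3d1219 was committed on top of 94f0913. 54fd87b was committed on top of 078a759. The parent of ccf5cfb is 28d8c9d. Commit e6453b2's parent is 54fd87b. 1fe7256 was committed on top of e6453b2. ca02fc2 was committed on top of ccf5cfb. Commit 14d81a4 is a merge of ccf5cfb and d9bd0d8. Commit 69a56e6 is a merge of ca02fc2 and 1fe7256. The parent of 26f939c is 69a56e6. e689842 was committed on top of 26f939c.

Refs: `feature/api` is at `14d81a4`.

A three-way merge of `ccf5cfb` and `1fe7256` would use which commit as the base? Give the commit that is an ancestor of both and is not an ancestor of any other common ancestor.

078a759

Ancestors of ccf5cfb: {078a759, 11c0915, 28d8c9d, 57c51bf, 605aa69, 66deb9b, 94f0913, ccf5cfb}.
Ancestors of 1fe7256: {078a759, 1fe7256, 54fd87b, e6453b2}.
Common ancestors: {078a759}.
The only common ancestor is 078a759, so it is the merge base.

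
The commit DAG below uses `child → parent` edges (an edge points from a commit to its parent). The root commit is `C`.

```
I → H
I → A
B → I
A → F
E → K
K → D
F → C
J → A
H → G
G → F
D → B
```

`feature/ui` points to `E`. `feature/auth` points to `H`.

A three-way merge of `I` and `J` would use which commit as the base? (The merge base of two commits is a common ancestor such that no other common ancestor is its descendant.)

A

Ancestors of I: {A, C, F, G, H, I}.
Ancestors of J: {A, C, F, J}.
Common ancestors: {A, C, F}.
Among these, A is not an ancestor of any other common ancestor — it is the merge base.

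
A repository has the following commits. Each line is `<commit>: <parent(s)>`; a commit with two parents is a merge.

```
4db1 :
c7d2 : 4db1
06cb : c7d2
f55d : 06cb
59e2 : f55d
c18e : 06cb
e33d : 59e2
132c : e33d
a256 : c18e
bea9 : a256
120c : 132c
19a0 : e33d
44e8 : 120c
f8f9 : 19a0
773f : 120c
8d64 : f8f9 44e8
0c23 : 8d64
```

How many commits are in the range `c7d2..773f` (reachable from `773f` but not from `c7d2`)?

Reachable from 773f: {06cb, 120c, 132c, 4db1, 59e2, 773f, c7d2, e33d, f55d}.
Reachable from c7d2: {4db1, c7d2}.
In 773f's history but not c7d2's: {06cb, 120c, 132c, 59e2, 773f, e33d, f55d} — 7 commits.

7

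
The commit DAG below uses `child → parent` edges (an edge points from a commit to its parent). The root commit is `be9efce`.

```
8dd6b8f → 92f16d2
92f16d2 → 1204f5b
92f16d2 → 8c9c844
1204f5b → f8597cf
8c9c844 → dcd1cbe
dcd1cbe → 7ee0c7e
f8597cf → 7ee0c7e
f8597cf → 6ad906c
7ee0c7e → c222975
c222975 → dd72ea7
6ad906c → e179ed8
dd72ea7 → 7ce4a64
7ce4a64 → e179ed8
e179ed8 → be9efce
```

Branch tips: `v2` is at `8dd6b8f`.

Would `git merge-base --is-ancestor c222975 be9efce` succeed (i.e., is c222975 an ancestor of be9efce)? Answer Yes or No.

Ancestors of be9efce: {be9efce}.
c222975 is not in that set, so it is not an ancestor of be9efce.

No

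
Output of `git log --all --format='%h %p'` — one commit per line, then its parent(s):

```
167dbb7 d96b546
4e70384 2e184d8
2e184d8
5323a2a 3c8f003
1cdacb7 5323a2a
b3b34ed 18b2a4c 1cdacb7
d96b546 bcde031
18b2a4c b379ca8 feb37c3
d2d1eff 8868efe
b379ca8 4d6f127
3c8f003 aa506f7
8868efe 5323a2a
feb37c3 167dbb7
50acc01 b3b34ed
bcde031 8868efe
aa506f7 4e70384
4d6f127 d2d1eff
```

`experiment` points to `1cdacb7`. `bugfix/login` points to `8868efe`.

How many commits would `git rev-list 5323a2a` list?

5

Walking parent pointers from 5323a2a: reachable set = {2e184d8, 3c8f003, 4e70384, 5323a2a, aa506f7}.
That is 5 commits.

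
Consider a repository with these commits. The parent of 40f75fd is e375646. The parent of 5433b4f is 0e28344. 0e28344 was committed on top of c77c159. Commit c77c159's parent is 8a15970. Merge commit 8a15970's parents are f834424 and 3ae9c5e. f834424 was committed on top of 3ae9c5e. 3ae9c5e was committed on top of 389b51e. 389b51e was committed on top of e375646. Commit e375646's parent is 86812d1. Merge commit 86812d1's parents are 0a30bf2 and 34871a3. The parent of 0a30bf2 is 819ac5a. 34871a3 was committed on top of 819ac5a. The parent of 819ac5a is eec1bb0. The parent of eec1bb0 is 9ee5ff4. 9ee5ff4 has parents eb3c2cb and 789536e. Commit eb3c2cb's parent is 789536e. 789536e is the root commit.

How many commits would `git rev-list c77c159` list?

14

Walking parent pointers from c77c159: reachable set = {0a30bf2, 34871a3, 389b51e, 3ae9c5e, 789536e, 819ac5a, 86812d1, 8a15970, 9ee5ff4, c77c159, e375646, eb3c2cb, eec1bb0, f834424}.
That is 14 commits.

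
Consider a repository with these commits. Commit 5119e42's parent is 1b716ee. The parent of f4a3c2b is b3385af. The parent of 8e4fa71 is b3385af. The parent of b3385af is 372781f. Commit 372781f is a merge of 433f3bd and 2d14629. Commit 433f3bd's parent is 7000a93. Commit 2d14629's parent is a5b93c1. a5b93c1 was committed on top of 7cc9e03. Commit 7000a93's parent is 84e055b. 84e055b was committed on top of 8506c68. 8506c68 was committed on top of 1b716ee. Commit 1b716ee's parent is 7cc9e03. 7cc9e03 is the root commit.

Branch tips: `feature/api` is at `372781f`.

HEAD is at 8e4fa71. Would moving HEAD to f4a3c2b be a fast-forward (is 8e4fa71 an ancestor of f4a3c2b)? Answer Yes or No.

A fast-forward from 8e4fa71 to f4a3c2b is possible iff 8e4fa71 is an ancestor of f4a3c2b.
Ancestors of f4a3c2b: {1b716ee, 2d14629, 372781f, 433f3bd, 7000a93, 7cc9e03, 84e055b, 8506c68, a5b93c1, b3385af, f4a3c2b}.
8e4fa71 is not among them, so fast-forward is not possible.

No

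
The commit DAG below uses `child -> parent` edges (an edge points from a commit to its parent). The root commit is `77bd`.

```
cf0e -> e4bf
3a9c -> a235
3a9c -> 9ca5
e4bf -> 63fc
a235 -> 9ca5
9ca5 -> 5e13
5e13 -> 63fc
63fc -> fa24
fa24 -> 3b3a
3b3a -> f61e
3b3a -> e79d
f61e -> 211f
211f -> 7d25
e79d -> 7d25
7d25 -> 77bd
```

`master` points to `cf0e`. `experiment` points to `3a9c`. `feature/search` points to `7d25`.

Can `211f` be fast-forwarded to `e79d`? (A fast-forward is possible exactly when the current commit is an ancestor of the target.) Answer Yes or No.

No

A fast-forward from 211f to e79d is possible iff 211f is an ancestor of e79d.
Ancestors of e79d: {77bd, 7d25, e79d}.
211f is not among them, so fast-forward is not possible.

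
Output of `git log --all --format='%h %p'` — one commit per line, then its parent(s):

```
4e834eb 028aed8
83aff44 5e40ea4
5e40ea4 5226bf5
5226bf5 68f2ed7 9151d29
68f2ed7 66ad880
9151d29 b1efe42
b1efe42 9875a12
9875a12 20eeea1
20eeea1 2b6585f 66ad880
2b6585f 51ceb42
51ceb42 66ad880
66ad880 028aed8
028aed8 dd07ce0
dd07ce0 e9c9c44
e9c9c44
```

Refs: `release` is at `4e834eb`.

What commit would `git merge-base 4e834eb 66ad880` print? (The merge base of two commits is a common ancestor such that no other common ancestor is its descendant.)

028aed8

Ancestors of 4e834eb: {028aed8, 4e834eb, dd07ce0, e9c9c44}.
Ancestors of 66ad880: {028aed8, 66ad880, dd07ce0, e9c9c44}.
Common ancestors: {028aed8, dd07ce0, e9c9c44}.
Among these, 028aed8 is not an ancestor of any other common ancestor — it is the merge base.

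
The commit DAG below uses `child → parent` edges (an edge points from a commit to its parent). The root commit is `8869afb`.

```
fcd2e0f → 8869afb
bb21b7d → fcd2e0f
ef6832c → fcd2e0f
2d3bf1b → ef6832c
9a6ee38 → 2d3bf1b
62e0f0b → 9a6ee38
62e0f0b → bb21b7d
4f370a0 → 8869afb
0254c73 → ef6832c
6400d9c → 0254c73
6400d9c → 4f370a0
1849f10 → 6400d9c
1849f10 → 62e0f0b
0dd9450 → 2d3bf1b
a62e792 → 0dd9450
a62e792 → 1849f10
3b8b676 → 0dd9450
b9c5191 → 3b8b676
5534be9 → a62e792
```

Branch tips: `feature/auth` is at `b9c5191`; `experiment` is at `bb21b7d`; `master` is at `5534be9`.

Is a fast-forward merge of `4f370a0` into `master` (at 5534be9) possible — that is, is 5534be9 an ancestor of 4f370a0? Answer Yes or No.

A fast-forward from 5534be9 to 4f370a0 is possible iff 5534be9 is an ancestor of 4f370a0.
Ancestors of 4f370a0: {4f370a0, 8869afb}.
5534be9 is not among them, so fast-forward is not possible.

No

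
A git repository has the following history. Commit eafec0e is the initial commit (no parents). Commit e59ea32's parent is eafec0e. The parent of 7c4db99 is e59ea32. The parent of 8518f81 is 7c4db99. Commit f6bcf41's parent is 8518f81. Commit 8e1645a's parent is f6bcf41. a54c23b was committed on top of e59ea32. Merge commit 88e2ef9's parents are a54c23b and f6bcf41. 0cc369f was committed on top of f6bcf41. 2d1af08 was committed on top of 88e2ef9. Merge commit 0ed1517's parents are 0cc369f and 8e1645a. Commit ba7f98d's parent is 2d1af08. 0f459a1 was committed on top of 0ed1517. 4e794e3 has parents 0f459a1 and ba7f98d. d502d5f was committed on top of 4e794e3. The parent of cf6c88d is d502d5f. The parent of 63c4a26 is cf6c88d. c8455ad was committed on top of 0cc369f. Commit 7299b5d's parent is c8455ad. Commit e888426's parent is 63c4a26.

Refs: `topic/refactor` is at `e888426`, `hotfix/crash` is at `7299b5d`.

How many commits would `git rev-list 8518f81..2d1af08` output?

Reachable from 2d1af08: {2d1af08, 7c4db99, 8518f81, 88e2ef9, a54c23b, e59ea32, eafec0e, f6bcf41}.
Reachable from 8518f81: {7c4db99, 8518f81, e59ea32, eafec0e}.
In 2d1af08's history but not 8518f81's: {2d1af08, 88e2ef9, a54c23b, f6bcf41} — 4 commits.

4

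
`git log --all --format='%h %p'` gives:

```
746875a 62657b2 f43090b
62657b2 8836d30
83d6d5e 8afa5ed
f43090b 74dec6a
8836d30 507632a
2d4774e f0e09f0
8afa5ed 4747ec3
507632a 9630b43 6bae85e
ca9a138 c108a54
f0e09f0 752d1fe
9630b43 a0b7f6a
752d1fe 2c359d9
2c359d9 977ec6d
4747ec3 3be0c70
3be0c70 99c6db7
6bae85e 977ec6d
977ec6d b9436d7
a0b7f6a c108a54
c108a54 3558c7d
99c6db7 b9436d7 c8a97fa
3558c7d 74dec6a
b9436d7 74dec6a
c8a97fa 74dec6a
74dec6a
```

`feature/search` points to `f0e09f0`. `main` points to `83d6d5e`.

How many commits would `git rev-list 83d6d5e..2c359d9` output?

Reachable from 2c359d9: {2c359d9, 74dec6a, 977ec6d, b9436d7}.
Reachable from 83d6d5e: {3be0c70, 4747ec3, 74dec6a, 83d6d5e, 8afa5ed, 99c6db7, b9436d7, c8a97fa}.
In 2c359d9's history but not 83d6d5e's: {2c359d9, 977ec6d} — 2 commits.

2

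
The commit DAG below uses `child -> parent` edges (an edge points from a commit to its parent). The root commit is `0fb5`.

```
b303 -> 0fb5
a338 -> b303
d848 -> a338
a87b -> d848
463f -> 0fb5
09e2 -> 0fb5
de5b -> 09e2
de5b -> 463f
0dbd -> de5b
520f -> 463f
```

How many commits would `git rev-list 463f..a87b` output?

Reachable from a87b: {0fb5, a338, a87b, b303, d848}.
Reachable from 463f: {0fb5, 463f}.
In a87b's history but not 463f's: {a338, a87b, b303, d848} — 4 commits.

4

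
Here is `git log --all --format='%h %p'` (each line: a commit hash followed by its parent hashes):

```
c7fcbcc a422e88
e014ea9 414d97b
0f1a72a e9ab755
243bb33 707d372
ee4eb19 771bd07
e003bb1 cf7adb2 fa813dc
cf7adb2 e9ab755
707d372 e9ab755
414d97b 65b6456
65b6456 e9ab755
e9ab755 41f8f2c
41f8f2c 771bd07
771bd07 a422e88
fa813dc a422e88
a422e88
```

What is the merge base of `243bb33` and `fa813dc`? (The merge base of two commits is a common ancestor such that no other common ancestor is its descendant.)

Ancestors of 243bb33: {243bb33, 41f8f2c, 707d372, 771bd07, a422e88, e9ab755}.
Ancestors of fa813dc: {a422e88, fa813dc}.
Common ancestors: {a422e88}.
The only common ancestor is a422e88, so it is the merge base.

a422e88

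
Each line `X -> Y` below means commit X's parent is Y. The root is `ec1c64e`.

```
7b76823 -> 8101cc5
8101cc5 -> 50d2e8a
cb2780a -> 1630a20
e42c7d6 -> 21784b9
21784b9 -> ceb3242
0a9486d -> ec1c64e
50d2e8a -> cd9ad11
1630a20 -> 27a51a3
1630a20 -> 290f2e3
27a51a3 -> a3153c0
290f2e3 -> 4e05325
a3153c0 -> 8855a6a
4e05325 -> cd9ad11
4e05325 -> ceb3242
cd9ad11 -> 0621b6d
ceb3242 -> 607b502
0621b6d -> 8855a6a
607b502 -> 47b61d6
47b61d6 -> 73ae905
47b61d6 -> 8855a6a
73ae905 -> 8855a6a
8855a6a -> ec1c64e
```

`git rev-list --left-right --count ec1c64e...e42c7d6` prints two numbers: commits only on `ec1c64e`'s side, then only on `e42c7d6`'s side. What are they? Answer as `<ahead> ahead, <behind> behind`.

0 ahead, 7 behind

Reachable from ec1c64e: {ec1c64e}.
Reachable from e42c7d6: {21784b9, 47b61d6, 607b502, 73ae905, 8855a6a, ceb3242, e42c7d6, ec1c64e}.
Only in ec1c64e's history (ahead): {} — 0.
Only in e42c7d6's history (behind): {21784b9, 47b61d6, 607b502, 73ae905, 8855a6a, ceb3242, e42c7d6} — 7.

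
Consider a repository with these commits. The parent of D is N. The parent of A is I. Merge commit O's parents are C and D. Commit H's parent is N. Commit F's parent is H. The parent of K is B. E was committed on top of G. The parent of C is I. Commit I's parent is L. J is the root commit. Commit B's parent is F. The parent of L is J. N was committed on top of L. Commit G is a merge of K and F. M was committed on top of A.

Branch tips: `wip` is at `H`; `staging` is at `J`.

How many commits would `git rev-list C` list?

4

Walking parent pointers from C: reachable set = {C, I, J, L}.
That is 4 commits.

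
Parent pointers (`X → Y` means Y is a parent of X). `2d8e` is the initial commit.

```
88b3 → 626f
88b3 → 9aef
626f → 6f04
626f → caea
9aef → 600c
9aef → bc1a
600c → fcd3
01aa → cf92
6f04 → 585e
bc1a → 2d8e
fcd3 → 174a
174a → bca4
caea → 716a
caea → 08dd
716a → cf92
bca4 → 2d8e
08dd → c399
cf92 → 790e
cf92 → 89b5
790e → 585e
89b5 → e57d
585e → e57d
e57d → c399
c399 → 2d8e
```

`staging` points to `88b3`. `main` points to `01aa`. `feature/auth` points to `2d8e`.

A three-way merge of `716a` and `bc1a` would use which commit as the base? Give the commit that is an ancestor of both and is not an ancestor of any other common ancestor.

2d8e

Ancestors of 716a: {2d8e, 585e, 716a, 790e, 89b5, c399, cf92, e57d}.
Ancestors of bc1a: {2d8e, bc1a}.
Common ancestors: {2d8e}.
The only common ancestor is 2d8e, so it is the merge base.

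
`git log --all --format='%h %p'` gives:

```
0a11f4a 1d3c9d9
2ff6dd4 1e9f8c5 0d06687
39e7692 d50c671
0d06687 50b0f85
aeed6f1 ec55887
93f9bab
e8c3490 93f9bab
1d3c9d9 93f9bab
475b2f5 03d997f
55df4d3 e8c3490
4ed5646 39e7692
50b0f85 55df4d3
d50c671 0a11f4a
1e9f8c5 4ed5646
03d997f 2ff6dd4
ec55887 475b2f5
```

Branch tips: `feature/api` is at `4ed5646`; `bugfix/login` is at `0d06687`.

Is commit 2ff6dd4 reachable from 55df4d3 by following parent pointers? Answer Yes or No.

No

Ancestors of 55df4d3: {55df4d3, 93f9bab, e8c3490}.
2ff6dd4 is not in that set, so it is not an ancestor of 55df4d3.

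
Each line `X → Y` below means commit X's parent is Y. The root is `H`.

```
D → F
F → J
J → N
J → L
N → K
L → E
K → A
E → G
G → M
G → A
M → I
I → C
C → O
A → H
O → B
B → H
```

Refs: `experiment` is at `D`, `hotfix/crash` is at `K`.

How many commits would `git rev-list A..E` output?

7

Reachable from E: {A, B, C, E, G, H, I, M, O}.
Reachable from A: {A, H}.
In E's history but not A's: {B, C, E, G, I, M, O} — 7 commits.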